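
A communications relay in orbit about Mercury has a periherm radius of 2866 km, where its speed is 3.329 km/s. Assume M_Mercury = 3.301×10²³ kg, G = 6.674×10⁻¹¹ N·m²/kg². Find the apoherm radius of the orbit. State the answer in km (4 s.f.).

apoherm radius ≈ 7401 km

μ = GM = 6.674×10⁻¹¹ × 3.301×10²³ = 2.203×10¹³ m³/s².
r_p = 2.866×10⁶ m.
Specific energy ε = v²/2 − μ/r = -2.146×10⁶ J/kg, so a = −μ/(2ε) = 5.133×10⁶ m.
The apsides satisfy r_p + r_a = 2a, so the apoherm radius is 2a − r_p = 7.401×10⁶ m = 7400.7 km.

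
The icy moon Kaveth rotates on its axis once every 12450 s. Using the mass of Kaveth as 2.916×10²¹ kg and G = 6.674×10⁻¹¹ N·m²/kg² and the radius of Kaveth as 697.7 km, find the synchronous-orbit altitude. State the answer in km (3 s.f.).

μ = GM = 6.674×10⁻¹¹ × 2.916×10²¹ = 1.946×10¹¹ m³/s².
A synchronous orbit has period T, so by Kepler's third law a = (μT²/4π²)^(1/3).
μT²/4π² = 1.946×10¹¹ × (1.245×10⁴)² / 39.48 = 7.641×10¹⁷ m³.
a = 9.142×10⁵ m = 914.22 km.
Altitude h = a − R = 914.22 − 697.7 = 216.52 km.

h_sync ≈ 217 km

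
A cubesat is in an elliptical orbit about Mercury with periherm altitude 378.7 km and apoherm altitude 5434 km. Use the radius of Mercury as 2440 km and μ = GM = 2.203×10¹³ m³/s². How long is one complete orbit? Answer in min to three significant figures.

T ≈ 276 min

r_p = 2440 + 378.7 = 2818.7 km = 2.8187×10⁶ m.
r_a = 2440 + 5434 = 7874.0 km = 7.8740×10⁶ m.
Semi-major axis a = (r_p + r_a)/2 = (2818.7 + 7874.0)/2 = 5346.4 km = 5.346×10⁶ m.
By Kepler's third law T = 2π√(a³/μ) = 2π × 2.634×10³ = 1.655×10⁴ s.
= 275.8 min.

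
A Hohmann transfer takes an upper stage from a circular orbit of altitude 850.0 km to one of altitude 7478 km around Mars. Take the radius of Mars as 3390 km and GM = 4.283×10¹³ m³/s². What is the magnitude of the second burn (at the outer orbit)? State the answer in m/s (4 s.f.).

r₁ = 3390 + 850.0 = 4240.0 km = 4.2400×10⁶ m.
r₂ = 3390 + 7478 = 10868 km = 1.0868×10⁷ m.
Transfer ellipse a_t = (r₁ + r₂)/2 = 7.554×10⁶ m.
At r₁: circular v_c1 = √(μ/r₁) = 3178 m/s; transfer-periapsis v_p = √[μ(2/r₁ − 1/a_t)] = 3812 m/s.
At r₂: circular v_c2 = √(μ/r₂) = 1985 m/s; transfer-apoapsis v_a = √[μ(2/r₂ − 1/a_t)] = 1487 m/s.
Δv₂ = v_c2 − v_a = 497.9 m/s.

Δv ≈ 497.9 m/s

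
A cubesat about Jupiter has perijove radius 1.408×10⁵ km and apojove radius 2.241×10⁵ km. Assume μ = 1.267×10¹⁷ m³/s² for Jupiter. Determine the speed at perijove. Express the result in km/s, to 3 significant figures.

v ≈ 33.2 km/s

Semi-major axis a = (r_p + r_a)/2 = 1.8245×10⁵ km = 1.824×10⁸ m.
Vis-viva: v² = μ(2/r − 1/a) = 1.267×10¹⁷ × (1.420×10⁻⁸ − 5.481×10⁻⁹) = 1.105×10⁹ m²/s².
v = 33250 m/s = 33.25 km/s.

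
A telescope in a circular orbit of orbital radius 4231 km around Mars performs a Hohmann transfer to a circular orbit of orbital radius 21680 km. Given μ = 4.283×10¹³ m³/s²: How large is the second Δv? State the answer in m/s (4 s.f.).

r₁ = 4231 km = 4.231×10⁶ m.
r₂ = 21680 km = 2.168×10⁷ m.
Transfer ellipse a_t = (r₁ + r₂)/2 = 1.296×10⁷ m.
At r₁: circular v_c1 = √(μ/r₁) = 3182 m/s; transfer-periapsis v_p = √[μ(2/r₁ − 1/a_t)] = 4116 m/s.
At r₂: circular v_c2 = √(μ/r₂) = 1406 m/s; transfer-apoapsis v_a = √[μ(2/r₂ − 1/a_t)] = 803.2 m/s.
Δv₂ = v_c2 − v_a = 602.3 m/s.

Δv ≈ 602.3 m/s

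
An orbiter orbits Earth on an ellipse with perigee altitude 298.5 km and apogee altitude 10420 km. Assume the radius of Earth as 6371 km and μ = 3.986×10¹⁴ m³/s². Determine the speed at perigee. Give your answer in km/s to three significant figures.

v ≈ 9.25 km/s

r_p = 6371 + 298.5 = 6669.5 km = 6.6695×10⁶ m.
r_a = 6371 + 10420 = 16791 km = 1.6791×10⁷ m.
Semi-major axis a = (r_p + r_a)/2 = 11730 km = 1.173×10⁷ m.
Vis-viva: v² = μ(2/r − 1/a) = 3.986×10¹⁴ × (2.999×10⁻⁷ − 8.525×10⁻⁸) = 8.555×10⁷ m²/s².
v = 9249 m/s = 9.249 km/s.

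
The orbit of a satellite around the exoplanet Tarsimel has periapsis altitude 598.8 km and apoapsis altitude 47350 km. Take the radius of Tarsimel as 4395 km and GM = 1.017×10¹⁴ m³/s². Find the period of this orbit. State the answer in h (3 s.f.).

T ≈ 26.2 h

r_p = 4395 + 598.8 = 4993.8 km = 4.9938×10⁶ m.
r_a = 4395 + 47350 = 51745 km = 5.1745×10⁷ m.
Semi-major axis a = (r_p + r_a)/2 = (4993.8 + 51745)/2 = 28369 km = 2.837×10⁷ m.
By Kepler's third law T = 2π√(a³/μ) = 2π × 1.498×10⁴ = 9.414×10⁴ s.
= 26.15 h.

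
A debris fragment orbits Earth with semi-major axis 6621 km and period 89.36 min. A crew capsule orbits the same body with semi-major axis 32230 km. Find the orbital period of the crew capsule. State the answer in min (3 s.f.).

Kepler's third law: T² ∝ a³, so T₂ = T₁ (a₂/a₁)^(3/2).
a₂/a₁ = 4.868, (a₂/a₁)^(3/2) = 10.74.
T₂ = 89.36 × 10.74 = 959.7 min.

T₂ ≈ 960 min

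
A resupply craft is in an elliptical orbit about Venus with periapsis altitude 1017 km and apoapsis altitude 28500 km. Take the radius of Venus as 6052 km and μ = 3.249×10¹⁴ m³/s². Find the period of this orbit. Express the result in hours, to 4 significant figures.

r_p = 6052 + 1017 = 7069.0 km = 7.0690×10⁶ m.
r_a = 6052 + 28500 = 34552 km = 3.4552×10⁷ m.
Semi-major axis a = (r_p + r_a)/2 = (7069.0 + 34552)/2 = 20810 km = 2.081×10⁷ m.
By Kepler's third law T = 2π√(a³/μ) = 2π × 5.267×10³ = 3.309×10⁴ s.
= 9.192 hours.

T ≈ 9.192 hours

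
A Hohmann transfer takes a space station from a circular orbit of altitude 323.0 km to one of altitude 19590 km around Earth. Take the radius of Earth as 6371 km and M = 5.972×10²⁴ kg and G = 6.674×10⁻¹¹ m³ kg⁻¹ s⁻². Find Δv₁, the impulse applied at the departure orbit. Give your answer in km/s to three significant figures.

μ = GM = 6.674×10⁻¹¹ × 5.972×10²⁴ = 3.986×10¹⁴ m³/s².
r₁ = 6371 + 323.0 = 6694.0 km = 6.6940×10⁶ m.
r₂ = 6371 + 19590 = 25961 km = 2.5961×10⁷ m.
Transfer ellipse a_t = (r₁ + r₂)/2 = 1.633×10⁷ m.
At r₁: circular v_c1 = √(μ/r₁) = 7716 m/s; transfer-perigee v_p = √[μ(2/r₁ − 1/a_t)] = 9730 m/s.
Δv₁ = v_p − v_c1 = 2014 m/s.
= 2.014 km/s.

Δv ≈ 2.01 km/s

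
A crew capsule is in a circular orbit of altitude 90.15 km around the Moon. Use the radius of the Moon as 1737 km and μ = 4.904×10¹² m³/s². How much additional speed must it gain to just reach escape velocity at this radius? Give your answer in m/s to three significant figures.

Δv ≈ 679 m/s

r = 1737 + 90.15 = 1827.2 km = 1.8272×10⁶ m.
Circular speed v_c = √(μ/r) = 1638 m/s.
Escape speed v_esc = √(2μ/r) = √2 × v_c = 2317 m/s.
Δv = v_esc − v_c = 678.6 m/s.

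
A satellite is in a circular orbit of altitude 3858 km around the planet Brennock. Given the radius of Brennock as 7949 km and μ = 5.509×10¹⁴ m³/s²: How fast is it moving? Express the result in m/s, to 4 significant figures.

r = 7949 + 3858 = 11807 km = 1.1807×10⁷ m.
For a circular orbit v = √(μ/r) = √(5.509×10¹⁴ / 1.181×10⁷) = √(4.666×10⁷) = 6831 m/s.

v ≈ 6831 m/s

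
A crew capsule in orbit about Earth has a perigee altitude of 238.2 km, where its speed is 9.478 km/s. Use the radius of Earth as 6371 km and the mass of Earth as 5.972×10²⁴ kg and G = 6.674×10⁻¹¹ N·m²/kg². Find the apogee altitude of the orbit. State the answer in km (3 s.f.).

apogee altitude ≈ 12900 km

μ = GM = 6.674×10⁻¹¹ × 5.972×10²⁴ = 3.986×10¹⁴ m³/s².
r_p = 6371 + 238.2 = 6609.2 km = 6.609×10⁶ m.
Specific energy ε = v²/2 − μ/r = -1.539×10⁷ J/kg, so a = −μ/(2ε) = 1.295×10⁷ m.
The apsides satisfy r_p + r_a = 2a, so the apogee radius is 2a − r_p = 1.929×10⁷ m = 19290 km.
Apogee altitude = 19290 − 6371 = 12919 km.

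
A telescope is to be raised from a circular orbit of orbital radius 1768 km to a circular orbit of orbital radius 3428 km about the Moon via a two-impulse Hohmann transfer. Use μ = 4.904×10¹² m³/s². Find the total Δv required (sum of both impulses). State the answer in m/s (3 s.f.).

r₁ = 1768 km = 1.768×10⁶ m.
r₂ = 3428 km = 3.428×10⁶ m.
Transfer ellipse a_t = (r₁ + r₂)/2 = 2.598×10⁶ m.
At r₁: circular v_c1 = √(μ/r₁) = 1665 m/s; transfer-perilune v_p = √[μ(2/r₁ − 1/a_t)] = 1913 m/s.
Δv₁ = v_p − v_c1 = 247.6 m/s.
At r₂: circular v_c2 = √(μ/r₂) = 1196 m/s; transfer-apolune v_a = √[μ(2/r₂ − 1/a_t)] = 986.7 m/s.
Δv₂ = v_c2 − v_a = 209.4 m/s.
Total Δv = Δv₁ + Δv₂ = 457.0 m/s.

Δv_total ≈ 457 m/s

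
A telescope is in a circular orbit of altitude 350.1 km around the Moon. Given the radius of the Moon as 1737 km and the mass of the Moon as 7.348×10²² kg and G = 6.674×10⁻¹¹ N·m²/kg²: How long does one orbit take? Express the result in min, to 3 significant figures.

T ≈ 143 min

μ = GM = 6.674×10⁻¹¹ × 7.348×10²² = 4.904×10¹² m³/s².
r = 1737 + 350.1 = 2087.1 km = 2.0871×10⁶ m.
Kepler's third law: T = 2π√(r³/μ) = 2π√((2.087×10⁶)³ / 4.904×10¹²).
r³/μ = 1.854×10⁶ s², so T = 2π × 1.362×10³ = 8.555×10³ s.
Converting: 8.555×10³ s ÷ 60.00 = 142.6 min.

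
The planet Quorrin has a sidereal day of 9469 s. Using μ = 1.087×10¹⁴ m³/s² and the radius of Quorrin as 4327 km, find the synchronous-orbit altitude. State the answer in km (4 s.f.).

h_sync ≈ 1946 km

A synchronous orbit has period T, so by Kepler's third law a = (μT²/4π²)^(1/3).
μT²/4π² = 1.087×10¹⁴ × (9.469×10³)² / 39.48 = 2.469×10²⁰ m³.
a = 6.273×10⁶ m = 6273.3 km.
Altitude h = a − R = 6273.3 − 4327 = 1946.3 km.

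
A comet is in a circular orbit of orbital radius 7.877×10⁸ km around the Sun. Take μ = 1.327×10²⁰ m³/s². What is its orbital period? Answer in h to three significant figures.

r = 7.877×10⁸ km = 7.877×10¹¹ m.
Kepler's third law: T = 2π√(r³/μ) = 2π√((7.877×10¹¹)³ / 1.327×10²⁰).
r³/μ = 3.683×10¹⁵ s², so T = 2π × 6.069×10⁷ = 3.813×10⁸ s.
Converting: 3.813×10⁸ s ÷ 3600 = 1.059×10⁵ h.

T ≈ 106000 h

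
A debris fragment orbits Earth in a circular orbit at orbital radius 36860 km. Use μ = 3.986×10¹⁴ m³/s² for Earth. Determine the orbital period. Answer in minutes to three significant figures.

r = 36860 km = 3.686×10⁷ m.
Kepler's third law: T = 2π√(r³/μ) = 2π√((3.686×10⁷)³ / 3.986×10¹⁴).
r³/μ = 1.256×10⁸ s², so T = 2π × 1.121×10⁴ = 7.043×10⁴ s.
Converting: 7.043×10⁴ s ÷ 60.00 = 1174 minutes.

T ≈ 1170 minutes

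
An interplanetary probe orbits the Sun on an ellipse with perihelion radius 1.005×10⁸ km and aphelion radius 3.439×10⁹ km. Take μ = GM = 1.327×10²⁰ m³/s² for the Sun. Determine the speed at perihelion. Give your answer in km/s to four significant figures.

Semi-major axis a = (r_p + r_a)/2 = 1.7698×10⁹ km = 1.770×10¹² m.
Vis-viva: v² = μ(2/r − 1/a) = 1.327×10²⁰ × (1.990×10⁻¹¹ − 5.651×10⁻¹³) = 2.566×10⁹ m²/s².
v = 50650 m/s = 50.65 km/s.

v ≈ 50.65 km/s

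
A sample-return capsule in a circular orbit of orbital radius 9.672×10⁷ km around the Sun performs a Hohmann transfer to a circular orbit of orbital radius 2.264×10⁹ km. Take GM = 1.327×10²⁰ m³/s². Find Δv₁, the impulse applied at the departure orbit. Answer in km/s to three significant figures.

Δv ≈ 14.3 km/s

r₁ = 9.672×10⁷ km = 9.672×10¹⁰ m.
r₂ = 2.264×10⁹ km = 2.264×10¹² m.
Transfer ellipse a_t = (r₁ + r₂)/2 = 1.180×10¹² m.
At r₁: circular v_c1 = √(μ/r₁) = 37040 m/s; transfer-perihelion v_p = √[μ(2/r₁ − 1/a_t)] = 51300 m/s.
Δv₁ = v_p − v_c1 = 14260 m/s.
= 14.26 km/s.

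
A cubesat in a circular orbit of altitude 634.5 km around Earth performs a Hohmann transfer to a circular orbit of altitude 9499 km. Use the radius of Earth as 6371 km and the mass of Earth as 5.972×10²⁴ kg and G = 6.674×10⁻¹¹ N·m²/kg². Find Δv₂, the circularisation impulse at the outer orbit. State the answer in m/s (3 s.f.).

Δv ≈ 1090 m/s

μ = GM = 6.674×10⁻¹¹ × 5.972×10²⁴ = 3.986×10¹⁴ m³/s².
r₁ = 6371 + 634.5 = 7005.5 km = 7.0055×10⁶ m.
r₂ = 6371 + 9499 = 15870 km = 1.5870×10⁷ m.
Transfer ellipse a_t = (r₁ + r₂)/2 = 1.144×10⁷ m.
At r₁: circular v_c1 = √(μ/r₁) = 7543 m/s; transfer-perigee v_p = √[μ(2/r₁ − 1/a_t)] = 8885 m/s.
At r₂: circular v_c2 = √(μ/r₂) = 5011 m/s; transfer-apogee v_a = √[μ(2/r₂ − 1/a_t)] = 3922 m/s.
Δv₂ = v_c2 − v_a = 1089 m/s.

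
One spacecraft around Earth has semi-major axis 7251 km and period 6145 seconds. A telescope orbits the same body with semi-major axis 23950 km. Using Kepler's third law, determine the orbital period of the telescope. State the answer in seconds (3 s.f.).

Kepler's third law: T² ∝ a³, so T₂ = T₁ (a₂/a₁)^(3/2).
a₂/a₁ = 3.303, (a₂/a₁)^(3/2) = 6.003.
T₂ = 6145 × 6.003 = 36890 seconds.

T₂ ≈ 36900 seconds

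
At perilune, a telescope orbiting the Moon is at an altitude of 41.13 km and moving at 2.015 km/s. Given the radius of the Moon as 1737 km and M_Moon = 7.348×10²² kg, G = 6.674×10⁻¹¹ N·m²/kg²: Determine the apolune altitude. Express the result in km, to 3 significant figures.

apolune altitude ≈ 3220 km

μ = GM = 6.674×10⁻¹¹ × 7.348×10²² = 4.904×10¹² m³/s².
r_p = 1737 + 41.13 = 1778.1 km = 1.778×10⁶ m.
Specific energy ε = v²/2 − μ/r = -7.279×10⁵ J/kg, so a = −μ/(2ε) = 3.369×10⁶ m.
The apsides satisfy r_p + r_a = 2a, so the apolune radius is 2a − r_p = 4.959×10⁶ m = 4959.4 km.
Apolune altitude = 4959.4 − 1737 = 3222.4 km.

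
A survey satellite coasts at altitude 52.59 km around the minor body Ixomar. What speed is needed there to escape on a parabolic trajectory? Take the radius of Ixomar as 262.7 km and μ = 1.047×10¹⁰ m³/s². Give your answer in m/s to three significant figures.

v_esc ≈ 258 m/s

r = 262.7 + 52.59 = 315.29 km = 3.1529×10⁵ m.
Escape speed v_esc = √(2μ/r) = √(2 × 1.047×10¹⁰ / 3.153×10⁵) = √(6.642×10⁴) = 257.7 m/s.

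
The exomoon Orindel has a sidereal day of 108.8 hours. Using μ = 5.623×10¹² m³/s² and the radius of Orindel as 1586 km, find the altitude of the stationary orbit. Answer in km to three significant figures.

h_sync ≈ 26400 km

T = 108.8 hours = 3.917×10⁵ s.
A synchronous orbit has period T, so by Kepler's third law a = (μT²/4π²)^(1/3).
μT²/4π² = 5.623×10¹² × (3.917×10⁵)² / 39.48 = 2.185×10²² m³.
a = 2.796×10⁷ m = 27957 km.
Altitude h = a − R = 27957 − 1586 = 26371 km.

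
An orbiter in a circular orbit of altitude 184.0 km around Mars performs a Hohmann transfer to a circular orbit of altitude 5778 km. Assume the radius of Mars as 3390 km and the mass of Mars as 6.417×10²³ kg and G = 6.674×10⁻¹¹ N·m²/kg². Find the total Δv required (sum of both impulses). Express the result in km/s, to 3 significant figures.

μ = GM = 6.674×10⁻¹¹ × 6.417×10²³ = 4.283×10¹³ m³/s².
r₁ = 3390 + 184.0 = 3574.0 km = 3.5740×10⁶ m.
r₂ = 3390 + 5778 = 9168.0 km = 9.1680×10⁶ m.
Transfer ellipse a_t = (r₁ + r₂)/2 = 6.371×10⁶ m.
At r₁: circular v_c1 = √(μ/r₁) = 3462 m/s; transfer-periapsis v_p = √[μ(2/r₁ − 1/a_t)] = 4153 m/s.
Δv₁ = v_p − v_c1 = 690.9 m/s.
At r₂: circular v_c2 = √(μ/r₂) = 2161 m/s; transfer-apoapsis v_a = √[μ(2/r₂ − 1/a_t)] = 1619 m/s.
Δv₂ = v_c2 − v_a = 542.5 m/s.
Total Δv = Δv₁ + Δv₂ = 1233 m/s = 1.233 km/s.

Δv_total ≈ 1.23 km/s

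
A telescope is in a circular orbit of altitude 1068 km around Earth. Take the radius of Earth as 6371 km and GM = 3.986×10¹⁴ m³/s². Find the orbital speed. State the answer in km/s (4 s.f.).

v ≈ 7.320 km/s

r = 6371 + 1068 = 7439.0 km = 7.4390×10⁶ m.
For a circular orbit v = √(μ/r) = √(3.986×10¹⁴ / 7.439×10⁶) = √(5.358×10⁷) = 7320 m/s.
That is 7.320 km/s.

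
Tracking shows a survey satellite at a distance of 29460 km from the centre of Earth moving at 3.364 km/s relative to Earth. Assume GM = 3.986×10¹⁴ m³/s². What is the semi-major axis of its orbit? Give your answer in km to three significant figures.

r = 2.946×10⁷ m.
Specific orbital energy ε = v²/2 − μ/r = (3364)²/2 − 3.986×10¹⁴/2.946×10⁷ = -7.872×10⁶ J/kg.
Since ε = −μ/(2a), a = −μ/(2ε) = 2.532×10⁷ m = 25318 km.

a ≈ 25300 km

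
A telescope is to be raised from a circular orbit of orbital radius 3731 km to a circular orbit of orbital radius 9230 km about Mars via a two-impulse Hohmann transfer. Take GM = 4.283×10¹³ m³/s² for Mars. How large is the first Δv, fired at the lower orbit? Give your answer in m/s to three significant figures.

Δv ≈ 655 m/s

r₁ = 3731 km = 3.731×10⁶ m.
r₂ = 9230 km = 9.230×10⁶ m.
Transfer ellipse a_t = (r₁ + r₂)/2 = 6.480×10⁶ m.
At r₁: circular v_c1 = √(μ/r₁) = 3388 m/s; transfer-periapsis v_p = √[μ(2/r₁ − 1/a_t)] = 4044 m/s.
Δv₁ = v_p − v_c1 = 655.4 m/s.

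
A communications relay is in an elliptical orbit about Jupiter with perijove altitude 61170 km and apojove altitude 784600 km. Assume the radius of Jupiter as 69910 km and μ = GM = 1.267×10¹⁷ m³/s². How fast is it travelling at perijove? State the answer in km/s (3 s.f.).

r_p = 69910 + 61170 = 131080 km = 1.3108×10⁸ m.
r_a = 69910 + 784600 = 854510 km = 8.5451×10⁸ m.
Semi-major axis a = (r_p + r_a)/2 = 4.9280×10⁵ km = 4.928×10⁸ m.
Vis-viva: v² = μ(2/r − 1/a) = 1.267×10¹⁷ × (1.526×10⁻⁸ − 2.029×10⁻⁹) = 1.676×10⁹ m²/s².
v = 40940 m/s = 40.94 km/s.

v ≈ 40.9 km/s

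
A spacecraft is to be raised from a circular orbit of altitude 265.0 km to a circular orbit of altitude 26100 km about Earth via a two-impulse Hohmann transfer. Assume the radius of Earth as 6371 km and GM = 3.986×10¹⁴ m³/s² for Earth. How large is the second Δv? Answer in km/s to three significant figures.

r₁ = 6371 + 265.0 = 6636.0 km = 6.6360×10⁶ m.
r₂ = 6371 + 26100 = 32471 km = 3.2471×10⁷ m.
Transfer ellipse a_t = (r₁ + r₂)/2 = 1.955×10⁷ m.
At r₁: circular v_c1 = √(μ/r₁) = 7750 m/s; transfer-perigee v_p = √[μ(2/r₁ − 1/a_t)] = 9987 m/s.
At r₂: circular v_c2 = √(μ/r₂) = 3504 m/s; transfer-apogee v_a = √[μ(2/r₂ − 1/a_t)] = 2041 m/s.
Δv₂ = v_c2 − v_a = 1463 m/s.
= 1.463 km/s.

Δv ≈ 1.46 km/s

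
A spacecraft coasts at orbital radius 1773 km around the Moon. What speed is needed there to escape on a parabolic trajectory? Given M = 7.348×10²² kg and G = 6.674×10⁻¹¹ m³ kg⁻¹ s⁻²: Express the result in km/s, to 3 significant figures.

v_esc ≈ 2.35 km/s

μ = GM = 6.674×10⁻¹¹ × 7.348×10²² = 4.904×10¹² m³/s².
r = 1773 km = 1.773×10⁶ m.
Escape speed v_esc = √(2μ/r) = √(2 × 4.904×10¹² / 1.773×10⁶) = √(5.532×10⁶) = 2352 m/s.
= 2.352 km/s.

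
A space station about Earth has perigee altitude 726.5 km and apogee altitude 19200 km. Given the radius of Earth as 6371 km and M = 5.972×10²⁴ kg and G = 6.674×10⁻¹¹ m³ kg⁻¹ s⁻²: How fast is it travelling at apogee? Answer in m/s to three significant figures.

v ≈ 2600 m/s

μ = GM = 6.674×10⁻¹¹ × 5.972×10²⁴ = 3.986×10¹⁴ m³/s².
r_p = 6371 + 726.5 = 7097.5 km = 7.0975×10⁶ m.
r_a = 6371 + 19200 = 25571 km = 2.5571×10⁷ m.
Semi-major axis a = (r_p + r_a)/2 = 16334 km = 1.633×10⁷ m.
Vis-viva: v² = μ(2/r − 1/a) = 3.986×10¹⁴ × (7.821×10⁻⁸ − 6.122×10⁻⁸) = 6.773×10⁶ m²/s².
v = 2602 m/s.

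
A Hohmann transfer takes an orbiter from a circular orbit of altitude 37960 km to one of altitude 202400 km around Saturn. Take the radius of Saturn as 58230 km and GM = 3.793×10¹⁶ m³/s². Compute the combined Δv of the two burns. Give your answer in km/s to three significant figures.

Δv_total ≈ 7.35 km/s

r₁ = 58230 + 37960 = 96190 km = 9.6190×10⁷ m.
r₂ = 58230 + 202400 = 260630 km = 2.6063×10⁸ m.
Transfer ellipse a_t = (r₁ + r₂)/2 = 1.784×10⁸ m.
At r₁: circular v_c1 = √(μ/r₁) = 19860 m/s; transfer-perikrone v_p = √[μ(2/r₁ − 1/a_t)] = 24000 m/s.
Δv₁ = v_p − v_c1 = 4143 m/s.
At r₂: circular v_c2 = √(μ/r₂) = 12060 m/s; transfer-apokrone v_a = √[μ(2/r₂ − 1/a_t)] = 8858 m/s.
Δv₂ = v_c2 − v_a = 3206 m/s.
Total Δv = Δv₁ + Δv₂ = 7349 m/s = 7.349 km/s.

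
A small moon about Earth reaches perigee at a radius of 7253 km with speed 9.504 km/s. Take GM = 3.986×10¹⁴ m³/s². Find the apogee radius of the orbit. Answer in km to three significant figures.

apogee radius ≈ 33400 km

r_p = 7.253×10⁶ m.
Specific energy ε = v²/2 − μ/r = -9.794×10⁶ J/kg, so a = −μ/(2ε) = 2.035×10⁷ m.
The apsides satisfy r_p + r_a = 2a, so the apogee radius is 2a − r_p = 3.345×10⁷ m = 33447 km.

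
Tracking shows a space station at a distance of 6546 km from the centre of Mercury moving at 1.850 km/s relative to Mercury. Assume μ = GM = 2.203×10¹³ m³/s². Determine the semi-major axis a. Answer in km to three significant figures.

a ≈ 6660 km

r = 6.546×10⁶ m.
Vis-viva rearranged: 1/a = 2/r − v²/μ = 3.055×10⁻⁷ − 1.554×10⁻⁷ = 1.502×10⁻⁷ m⁻¹.
a = 6.659×10⁶ m = 6659.0 km.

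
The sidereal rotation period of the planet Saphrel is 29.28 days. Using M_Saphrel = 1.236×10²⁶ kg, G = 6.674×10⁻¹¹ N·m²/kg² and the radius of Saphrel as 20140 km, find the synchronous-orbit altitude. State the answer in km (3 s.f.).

h_sync ≈ 1.08×10⁶ km

μ = GM = 6.674×10⁻¹¹ × 1.236×10²⁶ = 8.249×10¹⁵ m³/s².
T = 29.28 days = 2.530×10⁶ s.
A synchronous orbit has period T, so by Kepler's third law a = (μT²/4π²)^(1/3).
μT²/4π² = 8.249×10¹⁵ × (2.530×10⁶)² / 39.48 = 1.337×10²⁷ m³.
a = 1.102×10⁹ m = 1.1017×10⁶ km.
Altitude h = a − R = 1.1017×10⁶ − 20140 = 1.0816×10⁶ km.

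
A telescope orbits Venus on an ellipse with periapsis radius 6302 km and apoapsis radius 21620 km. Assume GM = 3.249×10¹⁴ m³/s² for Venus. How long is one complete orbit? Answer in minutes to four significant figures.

Semi-major axis a = (r_p + r_a)/2 = (6302.0 + 21620)/2 = 13961 km = 1.396×10⁷ m.
By Kepler's third law T = 2π√(a³/μ) = 2π × 2.894×10³ = 1.818×10⁴ s.
= 303.1 minutes.

T ≈ 303.1 minutes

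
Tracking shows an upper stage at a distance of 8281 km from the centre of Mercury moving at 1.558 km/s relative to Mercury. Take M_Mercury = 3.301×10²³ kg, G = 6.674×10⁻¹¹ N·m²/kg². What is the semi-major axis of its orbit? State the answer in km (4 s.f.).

μ = GM = 6.674×10⁻¹¹ × 3.301×10²³ = 2.203×10¹³ m³/s².
r = 8.281×10⁶ m.
Specific orbital energy ε = v²/2 − μ/r = (1558)²/2 − 2.203×10¹³/8.281×10⁶ = -1.447×10⁶ J/kg.
Since ε = −μ/(2a), a = −μ/(2ε) = 7.614×10⁶ m = 7614.0 km.

a ≈ 7614 km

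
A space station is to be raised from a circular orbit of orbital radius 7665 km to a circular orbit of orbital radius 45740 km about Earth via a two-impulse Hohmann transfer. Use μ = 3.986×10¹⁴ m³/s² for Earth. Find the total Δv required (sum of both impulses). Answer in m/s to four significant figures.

r₁ = 7665 km = 7.665×10⁶ m.
r₂ = 45740 km = 4.574×10⁷ m.
Transfer ellipse a_t = (r₁ + r₂)/2 = 2.670×10⁷ m.
At r₁: circular v_c1 = √(μ/r₁) = 7211 m/s; transfer-perigee v_p = √[μ(2/r₁ − 1/a_t)] = 9438 m/s.
Δv₁ = v_p − v_c1 = 2227 m/s.
At r₂: circular v_c2 = √(μ/r₂) = 2952 m/s; transfer-apogee v_a = √[μ(2/r₂ − 1/a_t)] = 1582 m/s.
Δv₂ = v_c2 − v_a = 1370 m/s.
Total Δv = Δv₁ + Δv₂ = 3597 m/s.

Δv_total ≈ 3597 m/s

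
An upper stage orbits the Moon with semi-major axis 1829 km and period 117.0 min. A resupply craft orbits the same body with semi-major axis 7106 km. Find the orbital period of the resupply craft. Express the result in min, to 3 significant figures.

Kepler's third law: T² ∝ a³, so T₂ = T₁ (a₂/a₁)^(3/2).
a₂/a₁ = 3.885, (a₂/a₁)^(3/2) = 7.658.
T₂ = 117.0 × 7.658 = 896.0 min.

T₂ ≈ 896 min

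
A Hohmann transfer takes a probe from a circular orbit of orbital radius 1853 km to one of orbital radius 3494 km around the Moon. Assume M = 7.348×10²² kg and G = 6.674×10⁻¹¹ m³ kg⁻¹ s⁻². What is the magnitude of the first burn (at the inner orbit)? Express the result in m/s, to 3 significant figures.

Δv ≈ 233 m/s

μ = GM = 6.674×10⁻¹¹ × 7.348×10²² = 4.904×10¹² m³/s².
r₁ = 1853 km = 1.853×10⁶ m.
r₂ = 3494 km = 3.494×10⁶ m.
Transfer ellipse a_t = (r₁ + r₂)/2 = 2.674×10⁶ m.
At r₁: circular v_c1 = √(μ/r₁) = 1627 m/s; transfer-perilune v_p = √[μ(2/r₁ − 1/a_t)] = 1860 m/s.
Δv₁ = v_p − v_c1 = 233.0 m/s.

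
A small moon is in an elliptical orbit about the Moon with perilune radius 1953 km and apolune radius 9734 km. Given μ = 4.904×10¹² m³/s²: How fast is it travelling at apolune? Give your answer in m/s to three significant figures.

v ≈ 410 m/s

Semi-major axis a = (r_p + r_a)/2 = 5843.5 km = 5.844×10⁶ m.
Vis-viva: v² = μ(2/r − 1/a) = 4.904×10¹² × (2.055×10⁻⁷ − 1.711×10⁻⁷) = 1.684×10⁵ m²/s².
v = 410.3 m/s.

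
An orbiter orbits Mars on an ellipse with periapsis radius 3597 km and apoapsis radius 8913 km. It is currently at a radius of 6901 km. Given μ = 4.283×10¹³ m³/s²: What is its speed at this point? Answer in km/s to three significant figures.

Semi-major axis a = (r_p + r_a)/2 = 6255.0 km = 6.255×10⁶ m.
Vis-viva: v² = μ(2/r − 1/a) = 4.283×10¹³ × (2.898×10⁻⁷ − 1.599×10⁻⁷) = 5.565×10⁶ m²/s².
v = 2359 m/s = 2.359 km/s.

v ≈ 2.36 km/s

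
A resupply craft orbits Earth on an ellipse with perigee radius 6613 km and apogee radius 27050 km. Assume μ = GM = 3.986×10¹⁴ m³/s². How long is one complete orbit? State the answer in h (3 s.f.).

T ≈ 6.04 h

Semi-major axis a = (r_p + r_a)/2 = (6613.0 + 27050)/2 = 16832 km = 1.683×10⁷ m.
By Kepler's third law T = 2π√(a³/μ) = 2π × 3.459×10³ = 2.173×10⁴ s.
= 6.037 h.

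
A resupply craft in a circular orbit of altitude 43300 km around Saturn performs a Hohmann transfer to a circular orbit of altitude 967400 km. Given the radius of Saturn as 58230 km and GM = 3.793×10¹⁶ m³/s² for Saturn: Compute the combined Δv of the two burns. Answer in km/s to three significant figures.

r₁ = 58230 + 43300 = 101530 km = 1.0153×10⁸ m.
r₂ = 58230 + 967400 = 1025600 km = 1.0256×10⁹ m.
Transfer ellipse a_t = (r₁ + r₂)/2 = 5.636×10⁸ m.
At r₁: circular v_c1 = √(μ/r₁) = 19330 m/s; transfer-perikrone v_p = √[μ(2/r₁ − 1/a_t)] = 26070 m/s.
Δv₁ = v_p − v_c1 = 6746 m/s.
At r₂: circular v_c2 = √(μ/r₂) = 6081 m/s; transfer-apokrone v_a = √[μ(2/r₂ − 1/a_t)] = 2581 m/s.
Δv₂ = v_c2 − v_a = 3500 m/s.
Total Δv = Δv₁ + Δv₂ = 10250 m/s = 10.25 km/s.

Δv_total ≈ 10.2 km/s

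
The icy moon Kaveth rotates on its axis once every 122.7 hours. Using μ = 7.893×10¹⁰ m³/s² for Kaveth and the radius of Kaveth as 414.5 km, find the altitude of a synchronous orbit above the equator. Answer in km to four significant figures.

T = 122.7 hours = 4.417×10⁵ s.
A synchronous orbit has period T, so by Kepler's third law a = (μT²/4π²)^(1/3).
μT²/4π² = 7.893×10¹⁰ × (4.417×10⁵)² / 39.48 = 3.901×10²⁰ m³.
a = 7.307×10⁶ m = 7306.8 km.
Altitude h = a − R = 7306.8 − 414.5 = 6892.3 km.

h_sync ≈ 6892 km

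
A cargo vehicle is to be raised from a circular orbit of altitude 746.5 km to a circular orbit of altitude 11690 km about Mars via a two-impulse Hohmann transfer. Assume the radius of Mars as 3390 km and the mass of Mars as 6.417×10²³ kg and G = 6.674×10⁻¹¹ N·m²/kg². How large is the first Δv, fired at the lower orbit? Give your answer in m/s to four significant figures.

Δv ≈ 813.4 m/s

μ = GM = 6.674×10⁻¹¹ × 6.417×10²³ = 4.283×10¹³ m³/s².
r₁ = 3390 + 746.5 = 4136.5 km = 4.1365×10⁶ m.
r₂ = 3390 + 11690 = 15080 km = 1.5080×10⁷ m.
Transfer ellipse a_t = (r₁ + r₂)/2 = 9.608×10⁶ m.
At r₁: circular v_c1 = √(μ/r₁) = 3218 m/s; transfer-periapsis v_p = √[μ(2/r₁ − 1/a_t)] = 4031 m/s.
Δv₁ = v_p − v_c1 = 813.4 m/s.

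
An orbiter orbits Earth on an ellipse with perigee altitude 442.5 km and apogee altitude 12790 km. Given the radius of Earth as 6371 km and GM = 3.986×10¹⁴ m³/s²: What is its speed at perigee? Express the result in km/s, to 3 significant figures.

r_p = 6371 + 442.5 = 6813.5 km = 6.8135×10⁶ m.
r_a = 6371 + 12790 = 19161 km = 1.9161×10⁷ m.
Semi-major axis a = (r_p + r_a)/2 = 12987 km = 1.299×10⁷ m.
Vis-viva: v² = μ(2/r − 1/a) = 3.986×10¹⁴ × (2.935×10⁻⁷ − 7.700×10⁻⁸) = 8.631×10⁷ m²/s².
v = 9290 m/s = 9.290 km/s.

v ≈ 9.29 km/s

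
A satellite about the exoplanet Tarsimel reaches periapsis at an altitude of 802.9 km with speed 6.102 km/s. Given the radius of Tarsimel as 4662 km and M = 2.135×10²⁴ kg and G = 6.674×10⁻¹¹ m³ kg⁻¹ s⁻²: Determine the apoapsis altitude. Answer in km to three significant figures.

apoapsis altitude ≈ 8980 km

μ = GM = 6.674×10⁻¹¹ × 2.135×10²⁴ = 1.425×10¹⁴ m³/s².
r_p = 4662 + 802.9 = 5464.9 km = 5.465×10⁶ m.
Specific energy ε = v²/2 − μ/r = -7.456×10⁶ J/kg, so a = −μ/(2ε) = 9.555×10⁶ m.
The apsides satisfy r_p + r_a = 2a, so the apoapsis radius is 2a − r_p = 1.364×10⁷ m = 13645 km.
Apoapsis altitude = 13645 − 4662 = 8982.7 km.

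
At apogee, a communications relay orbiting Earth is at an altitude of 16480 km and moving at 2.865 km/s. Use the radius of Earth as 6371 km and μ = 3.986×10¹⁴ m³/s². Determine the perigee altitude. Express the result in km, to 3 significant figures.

perigee altitude ≈ 660 km

r_a = 6371 + 16480 = 22851 km = 2.285×10⁷ m.
Specific energy ε = v²/2 − μ/r = -1.334×10⁷ J/kg, so a = −μ/(2ε) = 1.494×10⁷ m.
The apsides satisfy r_p + r_a = 2a, so the perigee radius is 2a − r_a = 7.031×10⁶ m = 7030.6 km.
Perigee altitude = 7030.6 − 6371 = 659.57 km.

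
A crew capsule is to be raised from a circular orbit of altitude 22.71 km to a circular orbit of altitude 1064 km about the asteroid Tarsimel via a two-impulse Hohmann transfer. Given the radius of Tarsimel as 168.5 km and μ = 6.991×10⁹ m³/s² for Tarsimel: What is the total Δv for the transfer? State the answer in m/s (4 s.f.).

r₁ = 168.5 + 22.71 = 191.21 km = 1.9121×10⁵ m.
r₂ = 168.5 + 1064 = 1232.5 km = 1.2325×10⁶ m.
Transfer ellipse a_t = (r₁ + r₂)/2 = 7.119×10⁵ m.
At r₁: circular v_c1 = √(μ/r₁) = 191.2 m/s; transfer-periapsis v_p = √[μ(2/r₁ − 1/a_t)] = 251.6 m/s.
Δv₁ = v_p − v_c1 = 60.39 m/s.
At r₂: circular v_c2 = √(μ/r₂) = 75.31 m/s; transfer-apoapsis v_a = √[μ(2/r₂ − 1/a_t)] = 39.03 m/s.
Δv₂ = v_c2 − v_a = 36.28 m/s.
Total Δv = Δv₁ + Δv₂ = 96.67 m/s.

Δv_total ≈ 96.67 m/s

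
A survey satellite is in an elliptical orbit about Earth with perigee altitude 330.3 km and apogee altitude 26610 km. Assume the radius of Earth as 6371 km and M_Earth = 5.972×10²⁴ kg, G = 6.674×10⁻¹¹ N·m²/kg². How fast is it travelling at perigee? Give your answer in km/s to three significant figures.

μ = GM = 6.674×10⁻¹¹ × 5.972×10²⁴ = 3.986×10¹⁴ m³/s².
r_p = 6371 + 330.3 = 6701.3 km = 6.7013×10⁶ m.
r_a = 6371 + 26610 = 32981 km = 3.2981×10⁷ m.
Semi-major axis a = (r_p + r_a)/2 = 19841 km = 1.984×10⁷ m.
Vis-viva: v² = μ(2/r − 1/a) = 3.986×10¹⁴ × (2.984×10⁻⁷ − 5.040×10⁻⁸) = 9.887×10⁷ m²/s².
v = 9943 m/s = 9.943 km/s.

v ≈ 9.94 km/s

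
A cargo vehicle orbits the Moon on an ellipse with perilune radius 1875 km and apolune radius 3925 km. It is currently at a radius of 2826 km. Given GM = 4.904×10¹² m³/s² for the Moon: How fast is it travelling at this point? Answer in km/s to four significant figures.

Semi-major axis a = (r_p + r_a)/2 = 2900.0 km = 2.900×10⁶ m.
Vis-viva: v² = μ(2/r − 1/a) = 4.904×10¹² × (7.077×10⁻⁷ − 3.448×10⁻⁷) = 1.780×10⁶ m²/s².
v = 1334 m/s = 1.334 km/s.

v ≈ 1.334 km/s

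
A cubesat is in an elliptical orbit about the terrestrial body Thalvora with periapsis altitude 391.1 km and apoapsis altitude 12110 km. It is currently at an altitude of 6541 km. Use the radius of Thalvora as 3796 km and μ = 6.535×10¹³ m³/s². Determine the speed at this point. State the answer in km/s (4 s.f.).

v ≈ 2.478 km/s

r_p = 3796 + 391.1 = 4187.1 km = 4.1871×10⁶ m.
r_a = 3796 + 12110 = 15906 km = 1.5906×10⁷ m.
r = 3796 + 6541 = 10337 km = 1.034×10⁷ m.
Semi-major axis a = (r_p + r_a)/2 = 10047 km = 1.005×10⁷ m.
Vis-viva: v² = μ(2/r − 1/a) = 6.535×10¹³ × (1.935×10⁻⁷ − 9.954×10⁻⁸) = 6.139×10⁶ m²/s².
v = 2478 m/s = 2.478 km/s.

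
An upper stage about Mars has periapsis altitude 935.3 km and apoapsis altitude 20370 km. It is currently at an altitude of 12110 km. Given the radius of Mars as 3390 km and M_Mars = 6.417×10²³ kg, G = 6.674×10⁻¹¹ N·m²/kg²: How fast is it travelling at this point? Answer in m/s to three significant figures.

μ = GM = 6.674×10⁻¹¹ × 6.417×10²³ = 4.283×10¹³ m³/s².
r_p = 3390 + 935.3 = 4325.3 km = 4.3253×10⁶ m.
r_a = 3390 + 20370 = 23760 km = 2.3760×10⁷ m.
r = 3390 + 12110 = 15500 km = 1.550×10⁷ m.
Semi-major axis a = (r_p + r_a)/2 = 14043 km = 1.404×10⁷ m.
Vis-viva: v² = μ(2/r − 1/a) = 4.283×10¹³ × (1.290×10⁻⁷ − 7.121×10⁻⁸) = 2.476×10⁶ m²/s².
v = 1574 m/s.

v ≈ 1570 m/s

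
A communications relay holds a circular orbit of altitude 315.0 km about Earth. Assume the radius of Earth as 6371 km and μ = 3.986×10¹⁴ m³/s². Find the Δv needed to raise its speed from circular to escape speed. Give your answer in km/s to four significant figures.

Δv ≈ 3.198 km/s

r = 6371 + 315.0 = 6686.0 km = 6.6860×10⁶ m.
Circular speed v_c = √(μ/r) = 7721 m/s.
Escape speed v_esc = √(2μ/r) = √2 × v_c = 10920 m/s.
Δv = v_esc − v_c = 3198 m/s = 3.198 km/s.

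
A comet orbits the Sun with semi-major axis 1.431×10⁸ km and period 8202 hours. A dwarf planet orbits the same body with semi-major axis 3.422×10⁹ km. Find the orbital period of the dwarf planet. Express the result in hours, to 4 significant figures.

Kepler's third law: T² ∝ a³, so T₂ = T₁ (a₂/a₁)^(3/2).
a₂/a₁ = 23.91, (a₂/a₁)^(3/2) = 116.9.
T₂ = 8202 × 116.9 = 9.591×10⁵ hours.

T₂ ≈ 9.591×10⁵ hours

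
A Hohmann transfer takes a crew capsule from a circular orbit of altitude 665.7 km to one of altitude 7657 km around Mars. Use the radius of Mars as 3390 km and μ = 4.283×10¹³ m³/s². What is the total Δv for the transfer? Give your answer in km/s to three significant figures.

Δv_total ≈ 1.21 km/s

r₁ = 3390 + 665.7 = 4055.7 km = 4.0557×10⁶ m.
r₂ = 3390 + 7657 = 11047 km = 1.1047×10⁷ m.
Transfer ellipse a_t = (r₁ + r₂)/2 = 7.551×10⁶ m.
At r₁: circular v_c1 = √(μ/r₁) = 3250 m/s; transfer-periapsis v_p = √[μ(2/r₁ − 1/a_t)] = 3931 m/s.
Δv₁ = v_p − v_c1 = 680.8 m/s.
At r₂: circular v_c2 = √(μ/r₂) = 1969 m/s; transfer-apoapsis v_a = √[μ(2/r₂ − 1/a_t)] = 1443 m/s.
Δv₂ = v_c2 − v_a = 526.0 m/s.
Total Δv = Δv₁ + Δv₂ = 1207 m/s = 1.207 km/s.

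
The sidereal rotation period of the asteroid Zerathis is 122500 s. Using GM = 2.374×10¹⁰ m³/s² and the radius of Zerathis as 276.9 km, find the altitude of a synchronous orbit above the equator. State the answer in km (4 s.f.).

A synchronous orbit has period T, so by Kepler's third law a = (μT²/4π²)^(1/3).
μT²/4π² = 2.374×10¹⁰ × (1.225×10⁵)² / 39.48 = 9.024×10¹⁸ m³.
a = 2.082×10⁶ m = 2081.9 km.
Altitude h = a − R = 2081.9 − 276.9 = 1805.0 km.

h_sync ≈ 1805 km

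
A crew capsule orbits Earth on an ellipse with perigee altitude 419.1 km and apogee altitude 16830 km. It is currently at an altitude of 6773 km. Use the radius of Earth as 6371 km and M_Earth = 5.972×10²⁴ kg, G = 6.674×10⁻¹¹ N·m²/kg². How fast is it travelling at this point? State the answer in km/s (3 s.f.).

μ = GM = 6.674×10⁻¹¹ × 5.972×10²⁴ = 3.986×10¹⁴ m³/s².
r_p = 6371 + 419.1 = 6790.1 km = 6.7901×10⁶ m.
r_a = 6371 + 16830 = 23201 km = 2.3201×10⁷ m.
r = 6371 + 6773 = 13144 km = 1.314×10⁷ m.
Semi-major axis a = (r_p + r_a)/2 = 14996 km = 1.500×10⁷ m.
Vis-viva: v² = μ(2/r − 1/a) = 3.986×10¹⁴ × (1.522×10⁻⁷ − 6.669×10⁻⁸) = 3.407×10⁷ m²/s².
v = 5837 m/s = 5.837 km/s.

v ≈ 5.84 km/s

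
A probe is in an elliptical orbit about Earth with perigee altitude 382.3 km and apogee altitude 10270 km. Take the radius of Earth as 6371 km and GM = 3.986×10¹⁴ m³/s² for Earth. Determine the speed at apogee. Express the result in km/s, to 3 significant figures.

v ≈ 3.72 km/s

r_p = 6371 + 382.3 = 6753.3 km = 6.7533×10⁶ m.
r_a = 6371 + 10270 = 16641 km = 1.6641×10⁷ m.
Semi-major axis a = (r_p + r_a)/2 = 11697 km = 1.170×10⁷ m.
Vis-viva: v² = μ(2/r − 1/a) = 3.986×10¹⁴ × (1.202×10⁻⁷ − 8.549×10⁻⁸) = 1.383×10⁷ m²/s².
v = 3719 m/s = 3.719 km/s.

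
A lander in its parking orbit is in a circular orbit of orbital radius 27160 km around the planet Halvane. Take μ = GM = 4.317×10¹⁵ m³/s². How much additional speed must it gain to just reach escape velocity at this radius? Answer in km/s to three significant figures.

Δv ≈ 5.22 km/s

r = 27160 km = 2.716×10⁷ m.
Circular speed v_c = √(μ/r) = 12610 m/s.
Escape speed v_esc = √(2μ/r) = √2 × v_c = 17830 m/s.
Δv = v_esc − v_c = 5222 m/s = 5.222 km/s.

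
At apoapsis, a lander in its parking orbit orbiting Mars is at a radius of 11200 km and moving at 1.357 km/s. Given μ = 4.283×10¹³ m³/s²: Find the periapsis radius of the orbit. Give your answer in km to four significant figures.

periapsis radius ≈ 3552 km

r_a = 1.120×10⁷ m.
Specific energy ε = v²/2 − μ/r = -2.903×10⁶ J/kg, so a = −μ/(2ε) = 7.376×10⁶ m.
The apsides satisfy r_p + r_a = 2a, so the periapsis radius is 2a − r_a = 3.552×10⁶ m = 3551.8 km.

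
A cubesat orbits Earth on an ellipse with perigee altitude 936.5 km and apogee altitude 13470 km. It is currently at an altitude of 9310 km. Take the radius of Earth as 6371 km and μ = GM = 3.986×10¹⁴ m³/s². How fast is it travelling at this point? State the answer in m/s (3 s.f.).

r_p = 6371 + 936.5 = 7307.5 km = 7.3075×10⁶ m.
r_a = 6371 + 13470 = 19841 km = 1.9841×10⁷ m.
r = 6371 + 9310 = 15681 km = 1.568×10⁷ m.
Semi-major axis a = (r_p + r_a)/2 = 13574 km = 1.357×10⁷ m.
Vis-viva: v² = μ(2/r − 1/a) = 3.986×10¹⁴ × (1.275×10⁻⁷ − 7.367×10⁻⁸) = 2.147×10⁷ m²/s².
v = 4634 m/s.

v ≈ 4630 m/s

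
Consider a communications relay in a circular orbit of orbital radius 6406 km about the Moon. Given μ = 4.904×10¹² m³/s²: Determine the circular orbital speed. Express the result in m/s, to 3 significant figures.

r = 6406 km = 6.406×10⁶ m.
For a circular orbit v = √(μ/r) = √(4.904×10¹² / 6.406×10⁶) = √(7.655×10⁵) = 874.9 m/s.

v ≈ 875 m/s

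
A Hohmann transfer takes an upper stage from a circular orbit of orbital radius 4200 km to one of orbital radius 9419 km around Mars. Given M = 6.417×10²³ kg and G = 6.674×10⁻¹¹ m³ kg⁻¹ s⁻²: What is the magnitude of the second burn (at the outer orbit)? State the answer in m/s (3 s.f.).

μ = GM = 6.674×10⁻¹¹ × 6.417×10²³ = 4.283×10¹³ m³/s².
r₁ = 4200 km = 4.200×10⁶ m.
r₂ = 9419 km = 9.419×10⁶ m.
Transfer ellipse a_t = (r₁ + r₂)/2 = 6.810×10⁶ m.
At r₁: circular v_c1 = √(μ/r₁) = 3193 m/s; transfer-periapsis v_p = √[μ(2/r₁ − 1/a_t)] = 3756 m/s.
At r₂: circular v_c2 = √(μ/r₂) = 2132 m/s; transfer-apoapsis v_a = √[μ(2/r₂ − 1/a_t)] = 1675 m/s.
Δv₂ = v_c2 − v_a = 457.7 m/s.

Δv ≈ 458 m/s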